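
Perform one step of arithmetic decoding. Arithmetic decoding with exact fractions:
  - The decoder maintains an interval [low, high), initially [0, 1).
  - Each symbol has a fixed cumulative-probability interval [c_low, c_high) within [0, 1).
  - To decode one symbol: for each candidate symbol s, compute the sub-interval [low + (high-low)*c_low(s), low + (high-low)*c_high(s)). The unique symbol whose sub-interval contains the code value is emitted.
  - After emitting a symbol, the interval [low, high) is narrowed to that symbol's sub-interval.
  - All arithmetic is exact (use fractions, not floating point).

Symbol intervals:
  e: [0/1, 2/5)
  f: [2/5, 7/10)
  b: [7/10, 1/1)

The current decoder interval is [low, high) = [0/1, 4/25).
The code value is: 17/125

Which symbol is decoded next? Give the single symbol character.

Answer: b

Derivation:
Interval width = high − low = 4/25 − 0/1 = 4/25
Scaled code = (code − low) / width = (17/125 − 0/1) / 4/25 = 17/20
  e: [0/1, 2/5) 
  f: [2/5, 7/10) 
  b: [7/10, 1/1) ← scaled code falls here ✓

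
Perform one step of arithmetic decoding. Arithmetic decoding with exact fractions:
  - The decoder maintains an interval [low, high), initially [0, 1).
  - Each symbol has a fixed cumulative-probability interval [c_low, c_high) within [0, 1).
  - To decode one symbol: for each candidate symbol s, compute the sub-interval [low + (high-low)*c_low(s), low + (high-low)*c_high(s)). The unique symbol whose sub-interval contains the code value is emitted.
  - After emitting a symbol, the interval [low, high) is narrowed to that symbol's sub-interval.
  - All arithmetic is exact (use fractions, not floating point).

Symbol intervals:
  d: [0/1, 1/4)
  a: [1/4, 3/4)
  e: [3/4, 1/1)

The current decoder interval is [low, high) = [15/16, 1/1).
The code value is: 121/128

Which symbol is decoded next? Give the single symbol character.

Interval width = high − low = 1/1 − 15/16 = 1/16
Scaled code = (code − low) / width = (121/128 − 15/16) / 1/16 = 1/8
  d: [0/1, 1/4) ← scaled code falls here ✓
  a: [1/4, 3/4) 
  e: [3/4, 1/1) 

Answer: d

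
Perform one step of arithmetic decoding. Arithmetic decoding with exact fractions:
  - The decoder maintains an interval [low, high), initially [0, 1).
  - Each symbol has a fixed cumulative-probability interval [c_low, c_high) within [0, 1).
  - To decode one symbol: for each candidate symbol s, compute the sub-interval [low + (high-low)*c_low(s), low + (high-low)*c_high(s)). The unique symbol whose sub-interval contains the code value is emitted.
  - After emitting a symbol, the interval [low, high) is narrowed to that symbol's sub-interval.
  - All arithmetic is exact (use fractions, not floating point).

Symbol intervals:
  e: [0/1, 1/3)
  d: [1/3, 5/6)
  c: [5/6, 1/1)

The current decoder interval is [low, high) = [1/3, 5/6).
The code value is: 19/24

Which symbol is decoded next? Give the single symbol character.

Interval width = high − low = 5/6 − 1/3 = 1/2
Scaled code = (code − low) / width = (19/24 − 1/3) / 1/2 = 11/12
  e: [0/1, 1/3) 
  d: [1/3, 5/6) 
  c: [5/6, 1/1) ← scaled code falls here ✓

Answer: c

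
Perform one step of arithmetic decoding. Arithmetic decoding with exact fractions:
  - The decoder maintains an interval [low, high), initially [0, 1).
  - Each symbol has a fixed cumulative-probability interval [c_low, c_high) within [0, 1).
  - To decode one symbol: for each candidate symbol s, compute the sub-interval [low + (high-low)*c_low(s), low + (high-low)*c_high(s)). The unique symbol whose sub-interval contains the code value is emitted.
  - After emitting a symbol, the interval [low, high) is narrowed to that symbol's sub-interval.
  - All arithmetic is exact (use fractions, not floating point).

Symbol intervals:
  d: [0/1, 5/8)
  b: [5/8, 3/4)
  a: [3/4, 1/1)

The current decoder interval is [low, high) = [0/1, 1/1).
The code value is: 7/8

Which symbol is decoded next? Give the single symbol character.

Interval width = high − low = 1/1 − 0/1 = 1/1
Scaled code = (code − low) / width = (7/8 − 0/1) / 1/1 = 7/8
  d: [0/1, 5/8) 
  b: [5/8, 3/4) 
  a: [3/4, 1/1) ← scaled code falls here ✓

Answer: a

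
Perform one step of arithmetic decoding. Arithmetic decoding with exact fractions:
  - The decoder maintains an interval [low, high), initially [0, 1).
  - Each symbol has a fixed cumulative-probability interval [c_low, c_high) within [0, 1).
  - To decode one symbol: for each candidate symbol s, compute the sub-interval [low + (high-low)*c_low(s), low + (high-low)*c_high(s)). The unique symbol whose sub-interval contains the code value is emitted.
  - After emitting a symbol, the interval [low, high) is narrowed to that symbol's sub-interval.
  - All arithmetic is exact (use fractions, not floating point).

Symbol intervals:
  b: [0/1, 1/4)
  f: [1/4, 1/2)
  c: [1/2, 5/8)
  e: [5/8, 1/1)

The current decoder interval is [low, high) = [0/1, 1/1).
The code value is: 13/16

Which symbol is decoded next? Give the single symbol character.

Answer: e

Derivation:
Interval width = high − low = 1/1 − 0/1 = 1/1
Scaled code = (code − low) / width = (13/16 − 0/1) / 1/1 = 13/16
  b: [0/1, 1/4) 
  f: [1/4, 1/2) 
  c: [1/2, 5/8) 
  e: [5/8, 1/1) ← scaled code falls here ✓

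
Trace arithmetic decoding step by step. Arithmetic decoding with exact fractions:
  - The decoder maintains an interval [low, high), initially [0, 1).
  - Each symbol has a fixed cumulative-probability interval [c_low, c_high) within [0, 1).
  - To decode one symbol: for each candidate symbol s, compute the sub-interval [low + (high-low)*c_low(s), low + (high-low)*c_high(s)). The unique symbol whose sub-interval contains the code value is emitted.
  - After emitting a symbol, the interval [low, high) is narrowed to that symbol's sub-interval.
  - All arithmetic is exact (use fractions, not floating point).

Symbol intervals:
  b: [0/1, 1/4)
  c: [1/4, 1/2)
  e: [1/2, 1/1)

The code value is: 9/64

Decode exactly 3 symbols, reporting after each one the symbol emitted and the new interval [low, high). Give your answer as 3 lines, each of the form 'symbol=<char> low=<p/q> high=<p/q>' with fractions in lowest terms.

Answer: symbol=b low=0/1 high=1/4
symbol=e low=1/8 high=1/4
symbol=b low=1/8 high=5/32

Derivation:
Step 1: interval [0/1, 1/1), width = 1/1 - 0/1 = 1/1
  'b': [0/1 + 1/1*0/1, 0/1 + 1/1*1/4) = [0/1, 1/4) <- contains code 9/64
  'c': [0/1 + 1/1*1/4, 0/1 + 1/1*1/2) = [1/4, 1/2)
  'e': [0/1 + 1/1*1/2, 0/1 + 1/1*1/1) = [1/2, 1/1)
  emit 'b', narrow to [0/1, 1/4)
Step 2: interval [0/1, 1/4), width = 1/4 - 0/1 = 1/4
  'b': [0/1 + 1/4*0/1, 0/1 + 1/4*1/4) = [0/1, 1/16)
  'c': [0/1 + 1/4*1/4, 0/1 + 1/4*1/2) = [1/16, 1/8)
  'e': [0/1 + 1/4*1/2, 0/1 + 1/4*1/1) = [1/8, 1/4) <- contains code 9/64
  emit 'e', narrow to [1/8, 1/4)
Step 3: interval [1/8, 1/4), width = 1/4 - 1/8 = 1/8
  'b': [1/8 + 1/8*0/1, 1/8 + 1/8*1/4) = [1/8, 5/32) <- contains code 9/64
  'c': [1/8 + 1/8*1/4, 1/8 + 1/8*1/2) = [5/32, 3/16)
  'e': [1/8 + 1/8*1/2, 1/8 + 1/8*1/1) = [3/16, 1/4)
  emit 'b', narrow to [1/8, 5/32)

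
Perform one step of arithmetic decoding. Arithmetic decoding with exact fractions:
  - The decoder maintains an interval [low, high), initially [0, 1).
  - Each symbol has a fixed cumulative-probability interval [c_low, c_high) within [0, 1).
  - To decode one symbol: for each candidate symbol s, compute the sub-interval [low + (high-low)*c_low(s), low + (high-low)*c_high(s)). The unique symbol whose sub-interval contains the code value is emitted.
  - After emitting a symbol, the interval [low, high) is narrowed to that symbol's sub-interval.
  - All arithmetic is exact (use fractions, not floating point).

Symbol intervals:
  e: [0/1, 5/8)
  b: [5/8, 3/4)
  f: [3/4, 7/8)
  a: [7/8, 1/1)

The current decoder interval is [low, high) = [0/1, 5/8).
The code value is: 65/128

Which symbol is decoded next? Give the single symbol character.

Answer: f

Derivation:
Interval width = high − low = 5/8 − 0/1 = 5/8
Scaled code = (code − low) / width = (65/128 − 0/1) / 5/8 = 13/16
  e: [0/1, 5/8) 
  b: [5/8, 3/4) 
  f: [3/4, 7/8) ← scaled code falls here ✓
  a: [7/8, 1/1) 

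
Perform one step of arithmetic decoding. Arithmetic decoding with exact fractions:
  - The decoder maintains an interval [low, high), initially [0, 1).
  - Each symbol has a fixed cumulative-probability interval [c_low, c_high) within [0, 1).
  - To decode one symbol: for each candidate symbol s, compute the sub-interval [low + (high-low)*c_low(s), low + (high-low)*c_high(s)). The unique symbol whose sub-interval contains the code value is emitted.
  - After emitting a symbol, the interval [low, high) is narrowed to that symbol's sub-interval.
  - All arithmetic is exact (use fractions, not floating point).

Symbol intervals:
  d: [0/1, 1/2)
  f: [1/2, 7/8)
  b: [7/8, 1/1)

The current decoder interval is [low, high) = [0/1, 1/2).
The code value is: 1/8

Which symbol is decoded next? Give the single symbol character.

Answer: d

Derivation:
Interval width = high − low = 1/2 − 0/1 = 1/2
Scaled code = (code − low) / width = (1/8 − 0/1) / 1/2 = 1/4
  d: [0/1, 1/2) ← scaled code falls here ✓
  f: [1/2, 7/8) 
  b: [7/8, 1/1) 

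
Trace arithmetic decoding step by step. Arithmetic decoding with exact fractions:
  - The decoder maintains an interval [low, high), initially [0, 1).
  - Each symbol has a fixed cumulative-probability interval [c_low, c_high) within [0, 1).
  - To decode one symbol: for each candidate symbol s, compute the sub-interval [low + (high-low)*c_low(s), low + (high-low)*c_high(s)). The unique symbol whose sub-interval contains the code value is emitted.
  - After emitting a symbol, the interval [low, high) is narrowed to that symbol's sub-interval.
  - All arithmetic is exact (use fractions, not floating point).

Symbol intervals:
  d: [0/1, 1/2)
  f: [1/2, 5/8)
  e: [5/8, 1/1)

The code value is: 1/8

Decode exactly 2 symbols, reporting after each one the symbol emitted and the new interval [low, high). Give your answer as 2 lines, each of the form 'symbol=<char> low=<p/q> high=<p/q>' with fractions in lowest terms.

Step 1: interval [0/1, 1/1), width = 1/1 - 0/1 = 1/1
  'd': [0/1 + 1/1*0/1, 0/1 + 1/1*1/2) = [0/1, 1/2) <- contains code 1/8
  'f': [0/1 + 1/1*1/2, 0/1 + 1/1*5/8) = [1/2, 5/8)
  'e': [0/1 + 1/1*5/8, 0/1 + 1/1*1/1) = [5/8, 1/1)
  emit 'd', narrow to [0/1, 1/2)
Step 2: interval [0/1, 1/2), width = 1/2 - 0/1 = 1/2
  'd': [0/1 + 1/2*0/1, 0/1 + 1/2*1/2) = [0/1, 1/4) <- contains code 1/8
  'f': [0/1 + 1/2*1/2, 0/1 + 1/2*5/8) = [1/4, 5/16)
  'e': [0/1 + 1/2*5/8, 0/1 + 1/2*1/1) = [5/16, 1/2)
  emit 'd', narrow to [0/1, 1/4)

Answer: symbol=d low=0/1 high=1/2
symbol=d low=0/1 high=1/4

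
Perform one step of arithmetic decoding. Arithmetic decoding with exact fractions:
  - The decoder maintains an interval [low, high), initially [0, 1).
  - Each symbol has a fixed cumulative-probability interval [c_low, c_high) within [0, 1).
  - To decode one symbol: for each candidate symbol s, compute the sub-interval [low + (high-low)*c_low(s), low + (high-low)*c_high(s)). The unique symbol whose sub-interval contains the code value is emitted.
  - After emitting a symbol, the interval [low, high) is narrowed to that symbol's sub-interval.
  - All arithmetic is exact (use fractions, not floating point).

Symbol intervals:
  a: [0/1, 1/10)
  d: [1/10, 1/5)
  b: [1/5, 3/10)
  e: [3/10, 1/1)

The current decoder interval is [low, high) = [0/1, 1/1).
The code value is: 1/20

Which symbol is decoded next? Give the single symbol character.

Answer: a

Derivation:
Interval width = high − low = 1/1 − 0/1 = 1/1
Scaled code = (code − low) / width = (1/20 − 0/1) / 1/1 = 1/20
  a: [0/1, 1/10) ← scaled code falls here ✓
  d: [1/10, 1/5) 
  b: [1/5, 3/10) 
  e: [3/10, 1/1) 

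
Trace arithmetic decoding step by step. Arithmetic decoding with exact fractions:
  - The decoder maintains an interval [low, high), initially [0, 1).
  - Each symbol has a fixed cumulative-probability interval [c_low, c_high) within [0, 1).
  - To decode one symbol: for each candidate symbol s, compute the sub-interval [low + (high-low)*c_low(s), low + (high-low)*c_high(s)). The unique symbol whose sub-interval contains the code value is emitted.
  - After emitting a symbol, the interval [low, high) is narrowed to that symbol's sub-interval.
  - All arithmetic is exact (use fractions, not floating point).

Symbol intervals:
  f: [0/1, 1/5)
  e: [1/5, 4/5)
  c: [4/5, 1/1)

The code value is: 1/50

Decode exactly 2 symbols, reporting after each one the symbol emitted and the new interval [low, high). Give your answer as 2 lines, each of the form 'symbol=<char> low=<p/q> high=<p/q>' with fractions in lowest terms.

Answer: symbol=f low=0/1 high=1/5
symbol=f low=0/1 high=1/25

Derivation:
Step 1: interval [0/1, 1/1), width = 1/1 - 0/1 = 1/1
  'f': [0/1 + 1/1*0/1, 0/1 + 1/1*1/5) = [0/1, 1/5) <- contains code 1/50
  'e': [0/1 + 1/1*1/5, 0/1 + 1/1*4/5) = [1/5, 4/5)
  'c': [0/1 + 1/1*4/5, 0/1 + 1/1*1/1) = [4/5, 1/1)
  emit 'f', narrow to [0/1, 1/5)
Step 2: interval [0/1, 1/5), width = 1/5 - 0/1 = 1/5
  'f': [0/1 + 1/5*0/1, 0/1 + 1/5*1/5) = [0/1, 1/25) <- contains code 1/50
  'e': [0/1 + 1/5*1/5, 0/1 + 1/5*4/5) = [1/25, 4/25)
  'c': [0/1 + 1/5*4/5, 0/1 + 1/5*1/1) = [4/25, 1/5)
  emit 'f', narrow to [0/1, 1/25)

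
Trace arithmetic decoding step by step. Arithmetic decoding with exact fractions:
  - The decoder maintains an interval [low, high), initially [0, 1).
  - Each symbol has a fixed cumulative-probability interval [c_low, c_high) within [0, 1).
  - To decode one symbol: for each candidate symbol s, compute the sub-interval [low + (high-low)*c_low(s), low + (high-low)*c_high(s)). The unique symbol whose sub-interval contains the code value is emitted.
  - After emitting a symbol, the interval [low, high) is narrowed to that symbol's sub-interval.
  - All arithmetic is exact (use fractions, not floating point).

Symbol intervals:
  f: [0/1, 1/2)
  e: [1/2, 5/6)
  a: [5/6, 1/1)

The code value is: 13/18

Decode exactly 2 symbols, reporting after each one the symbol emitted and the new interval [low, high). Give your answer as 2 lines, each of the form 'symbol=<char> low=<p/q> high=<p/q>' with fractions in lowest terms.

Step 1: interval [0/1, 1/1), width = 1/1 - 0/1 = 1/1
  'f': [0/1 + 1/1*0/1, 0/1 + 1/1*1/2) = [0/1, 1/2)
  'e': [0/1 + 1/1*1/2, 0/1 + 1/1*5/6) = [1/2, 5/6) <- contains code 13/18
  'a': [0/1 + 1/1*5/6, 0/1 + 1/1*1/1) = [5/6, 1/1)
  emit 'e', narrow to [1/2, 5/6)
Step 2: interval [1/2, 5/6), width = 5/6 - 1/2 = 1/3
  'f': [1/2 + 1/3*0/1, 1/2 + 1/3*1/2) = [1/2, 2/3)
  'e': [1/2 + 1/3*1/2, 1/2 + 1/3*5/6) = [2/3, 7/9) <- contains code 13/18
  'a': [1/2 + 1/3*5/6, 1/2 + 1/3*1/1) = [7/9, 5/6)
  emit 'e', narrow to [2/3, 7/9)

Answer: symbol=e low=1/2 high=5/6
symbol=e low=2/3 high=7/9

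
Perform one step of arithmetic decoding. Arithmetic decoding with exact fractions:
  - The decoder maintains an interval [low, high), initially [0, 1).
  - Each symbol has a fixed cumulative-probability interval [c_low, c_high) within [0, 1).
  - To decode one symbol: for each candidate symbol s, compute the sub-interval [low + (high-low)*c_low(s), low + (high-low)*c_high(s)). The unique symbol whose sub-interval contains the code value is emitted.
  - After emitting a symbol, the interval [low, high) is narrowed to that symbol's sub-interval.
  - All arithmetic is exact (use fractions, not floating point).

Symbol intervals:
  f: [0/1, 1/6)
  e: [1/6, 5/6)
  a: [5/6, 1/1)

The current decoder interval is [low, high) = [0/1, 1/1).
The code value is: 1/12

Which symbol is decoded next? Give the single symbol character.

Interval width = high − low = 1/1 − 0/1 = 1/1
Scaled code = (code − low) / width = (1/12 − 0/1) / 1/1 = 1/12
  f: [0/1, 1/6) ← scaled code falls here ✓
  e: [1/6, 5/6) 
  a: [5/6, 1/1) 

Answer: f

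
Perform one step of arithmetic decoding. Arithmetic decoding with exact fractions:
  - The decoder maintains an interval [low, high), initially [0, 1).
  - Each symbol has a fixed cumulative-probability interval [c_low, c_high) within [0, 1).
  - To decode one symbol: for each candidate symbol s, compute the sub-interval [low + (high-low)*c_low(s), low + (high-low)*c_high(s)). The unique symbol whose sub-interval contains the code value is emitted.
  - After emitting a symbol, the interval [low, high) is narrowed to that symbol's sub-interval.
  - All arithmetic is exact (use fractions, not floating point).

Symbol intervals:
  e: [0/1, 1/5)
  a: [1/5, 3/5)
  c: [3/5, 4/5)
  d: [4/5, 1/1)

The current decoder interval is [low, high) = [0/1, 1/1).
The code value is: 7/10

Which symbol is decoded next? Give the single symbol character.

Interval width = high − low = 1/1 − 0/1 = 1/1
Scaled code = (code − low) / width = (7/10 − 0/1) / 1/1 = 7/10
  e: [0/1, 1/5) 
  a: [1/5, 3/5) 
  c: [3/5, 4/5) ← scaled code falls here ✓
  d: [4/5, 1/1) 

Answer: c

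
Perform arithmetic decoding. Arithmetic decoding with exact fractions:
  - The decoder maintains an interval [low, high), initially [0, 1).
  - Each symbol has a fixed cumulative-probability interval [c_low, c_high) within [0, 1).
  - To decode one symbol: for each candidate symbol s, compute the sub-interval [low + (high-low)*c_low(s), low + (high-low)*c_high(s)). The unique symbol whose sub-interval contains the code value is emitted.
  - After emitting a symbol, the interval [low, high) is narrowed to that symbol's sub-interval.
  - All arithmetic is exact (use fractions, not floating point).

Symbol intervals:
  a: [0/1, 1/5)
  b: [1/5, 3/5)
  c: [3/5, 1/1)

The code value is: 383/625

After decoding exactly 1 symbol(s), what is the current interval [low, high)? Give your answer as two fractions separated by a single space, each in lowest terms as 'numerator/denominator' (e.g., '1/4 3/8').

Step 1: interval [0/1, 1/1), width = 1/1 - 0/1 = 1/1
  'a': [0/1 + 1/1*0/1, 0/1 + 1/1*1/5) = [0/1, 1/5)
  'b': [0/1 + 1/1*1/5, 0/1 + 1/1*3/5) = [1/5, 3/5)
  'c': [0/1 + 1/1*3/5, 0/1 + 1/1*1/1) = [3/5, 1/1) <- contains code 383/625
  emit 'c', narrow to [3/5, 1/1)

Answer: 3/5 1/1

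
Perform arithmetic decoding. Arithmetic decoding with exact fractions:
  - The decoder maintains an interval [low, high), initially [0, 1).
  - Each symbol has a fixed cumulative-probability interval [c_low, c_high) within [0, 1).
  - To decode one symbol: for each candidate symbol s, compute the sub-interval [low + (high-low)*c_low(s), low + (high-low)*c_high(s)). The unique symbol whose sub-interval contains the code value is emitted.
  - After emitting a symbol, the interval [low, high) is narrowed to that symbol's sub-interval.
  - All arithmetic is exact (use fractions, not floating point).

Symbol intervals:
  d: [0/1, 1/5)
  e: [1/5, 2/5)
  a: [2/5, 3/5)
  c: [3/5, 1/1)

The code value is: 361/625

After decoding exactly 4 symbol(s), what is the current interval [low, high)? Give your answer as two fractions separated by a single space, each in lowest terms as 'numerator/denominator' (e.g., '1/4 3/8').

Answer: 359/625 363/625

Derivation:
Step 1: interval [0/1, 1/1), width = 1/1 - 0/1 = 1/1
  'd': [0/1 + 1/1*0/1, 0/1 + 1/1*1/5) = [0/1, 1/5)
  'e': [0/1 + 1/1*1/5, 0/1 + 1/1*2/5) = [1/5, 2/5)
  'a': [0/1 + 1/1*2/5, 0/1 + 1/1*3/5) = [2/5, 3/5) <- contains code 361/625
  'c': [0/1 + 1/1*3/5, 0/1 + 1/1*1/1) = [3/5, 1/1)
  emit 'a', narrow to [2/5, 3/5)
Step 2: interval [2/5, 3/5), width = 3/5 - 2/5 = 1/5
  'd': [2/5 + 1/5*0/1, 2/5 + 1/5*1/5) = [2/5, 11/25)
  'e': [2/5 + 1/5*1/5, 2/5 + 1/5*2/5) = [11/25, 12/25)
  'a': [2/5 + 1/5*2/5, 2/5 + 1/5*3/5) = [12/25, 13/25)
  'c': [2/5 + 1/5*3/5, 2/5 + 1/5*1/1) = [13/25, 3/5) <- contains code 361/625
  emit 'c', narrow to [13/25, 3/5)
Step 3: interval [13/25, 3/5), width = 3/5 - 13/25 = 2/25
  'd': [13/25 + 2/25*0/1, 13/25 + 2/25*1/5) = [13/25, 67/125)
  'e': [13/25 + 2/25*1/5, 13/25 + 2/25*2/5) = [67/125, 69/125)
  'a': [13/25 + 2/25*2/5, 13/25 + 2/25*3/5) = [69/125, 71/125)
  'c': [13/25 + 2/25*3/5, 13/25 + 2/25*1/1) = [71/125, 3/5) <- contains code 361/625
  emit 'c', narrow to [71/125, 3/5)
Step 4: interval [71/125, 3/5), width = 3/5 - 71/125 = 4/125
  'd': [71/125 + 4/125*0/1, 71/125 + 4/125*1/5) = [71/125, 359/625)
  'e': [71/125 + 4/125*1/5, 71/125 + 4/125*2/5) = [359/625, 363/625) <- contains code 361/625
  'a': [71/125 + 4/125*2/5, 71/125 + 4/125*3/5) = [363/625, 367/625)
  'c': [71/125 + 4/125*3/5, 71/125 + 4/125*1/1) = [367/625, 3/5)
  emit 'e', narrow to [359/625, 363/625)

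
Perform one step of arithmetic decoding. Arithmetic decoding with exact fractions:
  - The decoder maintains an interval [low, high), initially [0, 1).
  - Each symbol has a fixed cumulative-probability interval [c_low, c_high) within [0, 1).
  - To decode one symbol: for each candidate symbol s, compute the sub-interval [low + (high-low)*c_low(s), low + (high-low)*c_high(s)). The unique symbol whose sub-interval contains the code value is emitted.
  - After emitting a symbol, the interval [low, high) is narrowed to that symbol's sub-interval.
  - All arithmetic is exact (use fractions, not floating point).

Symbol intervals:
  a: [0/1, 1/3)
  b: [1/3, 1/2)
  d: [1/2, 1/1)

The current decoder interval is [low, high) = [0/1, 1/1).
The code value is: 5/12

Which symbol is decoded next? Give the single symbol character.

Answer: b

Derivation:
Interval width = high − low = 1/1 − 0/1 = 1/1
Scaled code = (code − low) / width = (5/12 − 0/1) / 1/1 = 5/12
  a: [0/1, 1/3) 
  b: [1/3, 1/2) ← scaled code falls here ✓
  d: [1/2, 1/1) 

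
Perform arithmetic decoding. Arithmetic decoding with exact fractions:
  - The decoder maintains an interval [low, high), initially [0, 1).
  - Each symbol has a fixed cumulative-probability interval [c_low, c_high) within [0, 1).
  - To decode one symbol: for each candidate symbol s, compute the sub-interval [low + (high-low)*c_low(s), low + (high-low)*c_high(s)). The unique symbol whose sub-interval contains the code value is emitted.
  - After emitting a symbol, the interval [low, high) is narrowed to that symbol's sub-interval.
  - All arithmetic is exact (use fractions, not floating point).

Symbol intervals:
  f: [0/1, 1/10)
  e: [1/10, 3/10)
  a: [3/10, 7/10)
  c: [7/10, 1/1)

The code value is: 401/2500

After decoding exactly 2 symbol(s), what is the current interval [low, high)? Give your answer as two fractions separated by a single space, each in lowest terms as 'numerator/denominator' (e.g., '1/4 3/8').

Answer: 4/25 6/25

Derivation:
Step 1: interval [0/1, 1/1), width = 1/1 - 0/1 = 1/1
  'f': [0/1 + 1/1*0/1, 0/1 + 1/1*1/10) = [0/1, 1/10)
  'e': [0/1 + 1/1*1/10, 0/1 + 1/1*3/10) = [1/10, 3/10) <- contains code 401/2500
  'a': [0/1 + 1/1*3/10, 0/1 + 1/1*7/10) = [3/10, 7/10)
  'c': [0/1 + 1/1*7/10, 0/1 + 1/1*1/1) = [7/10, 1/1)
  emit 'e', narrow to [1/10, 3/10)
Step 2: interval [1/10, 3/10), width = 3/10 - 1/10 = 1/5
  'f': [1/10 + 1/5*0/1, 1/10 + 1/5*1/10) = [1/10, 3/25)
  'e': [1/10 + 1/5*1/10, 1/10 + 1/5*3/10) = [3/25, 4/25)
  'a': [1/10 + 1/5*3/10, 1/10 + 1/5*7/10) = [4/25, 6/25) <- contains code 401/2500
  'c': [1/10 + 1/5*7/10, 1/10 + 1/5*1/1) = [6/25, 3/10)
  emit 'a', narrow to [4/25, 6/25)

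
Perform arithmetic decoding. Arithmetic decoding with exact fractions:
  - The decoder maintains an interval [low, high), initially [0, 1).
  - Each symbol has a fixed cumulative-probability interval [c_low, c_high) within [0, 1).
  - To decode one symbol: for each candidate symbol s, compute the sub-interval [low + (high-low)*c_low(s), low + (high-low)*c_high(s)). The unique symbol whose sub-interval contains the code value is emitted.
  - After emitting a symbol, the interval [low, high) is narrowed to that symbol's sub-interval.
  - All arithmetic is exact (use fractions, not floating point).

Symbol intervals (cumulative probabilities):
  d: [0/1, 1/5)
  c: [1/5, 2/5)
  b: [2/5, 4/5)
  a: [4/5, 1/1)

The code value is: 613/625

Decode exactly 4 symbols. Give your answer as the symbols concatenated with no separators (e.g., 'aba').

Answer: aabc

Derivation:
Step 1: interval [0/1, 1/1), width = 1/1 - 0/1 = 1/1
  'd': [0/1 + 1/1*0/1, 0/1 + 1/1*1/5) = [0/1, 1/5)
  'c': [0/1 + 1/1*1/5, 0/1 + 1/1*2/5) = [1/5, 2/5)
  'b': [0/1 + 1/1*2/5, 0/1 + 1/1*4/5) = [2/5, 4/5)
  'a': [0/1 + 1/1*4/5, 0/1 + 1/1*1/1) = [4/5, 1/1) <- contains code 613/625
  emit 'a', narrow to [4/5, 1/1)
Step 2: interval [4/5, 1/1), width = 1/1 - 4/5 = 1/5
  'd': [4/5 + 1/5*0/1, 4/5 + 1/5*1/5) = [4/5, 21/25)
  'c': [4/5 + 1/5*1/5, 4/5 + 1/5*2/5) = [21/25, 22/25)
  'b': [4/5 + 1/5*2/5, 4/5 + 1/5*4/5) = [22/25, 24/25)
  'a': [4/5 + 1/5*4/5, 4/5 + 1/5*1/1) = [24/25, 1/1) <- contains code 613/625
  emit 'a', narrow to [24/25, 1/1)
Step 3: interval [24/25, 1/1), width = 1/1 - 24/25 = 1/25
  'd': [24/25 + 1/25*0/1, 24/25 + 1/25*1/5) = [24/25, 121/125)
  'c': [24/25 + 1/25*1/5, 24/25 + 1/25*2/5) = [121/125, 122/125)
  'b': [24/25 + 1/25*2/5, 24/25 + 1/25*4/5) = [122/125, 124/125) <- contains code 613/625
  'a': [24/25 + 1/25*4/5, 24/25 + 1/25*1/1) = [124/125, 1/1)
  emit 'b', narrow to [122/125, 124/125)
Step 4: interval [122/125, 124/125), width = 124/125 - 122/125 = 2/125
  'd': [122/125 + 2/125*0/1, 122/125 + 2/125*1/5) = [122/125, 612/625)
  'c': [122/125 + 2/125*1/5, 122/125 + 2/125*2/5) = [612/625, 614/625) <- contains code 613/625
  'b': [122/125 + 2/125*2/5, 122/125 + 2/125*4/5) = [614/625, 618/625)
  'a': [122/125 + 2/125*4/5, 122/125 + 2/125*1/1) = [618/625, 124/125)
  emit 'c', narrow to [612/625, 614/625)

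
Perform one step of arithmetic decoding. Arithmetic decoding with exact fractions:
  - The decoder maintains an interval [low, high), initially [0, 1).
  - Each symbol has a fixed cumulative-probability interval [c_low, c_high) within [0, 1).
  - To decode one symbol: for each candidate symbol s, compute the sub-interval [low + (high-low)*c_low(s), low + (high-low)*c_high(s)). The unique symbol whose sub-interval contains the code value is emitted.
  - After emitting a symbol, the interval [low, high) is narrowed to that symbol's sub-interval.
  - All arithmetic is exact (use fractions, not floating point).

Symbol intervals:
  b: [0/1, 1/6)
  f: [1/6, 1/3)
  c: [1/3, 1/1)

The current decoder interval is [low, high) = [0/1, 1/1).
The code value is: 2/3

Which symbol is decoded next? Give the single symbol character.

Answer: c

Derivation:
Interval width = high − low = 1/1 − 0/1 = 1/1
Scaled code = (code − low) / width = (2/3 − 0/1) / 1/1 = 2/3
  b: [0/1, 1/6) 
  f: [1/6, 1/3) 
  c: [1/3, 1/1) ← scaled code falls here ✓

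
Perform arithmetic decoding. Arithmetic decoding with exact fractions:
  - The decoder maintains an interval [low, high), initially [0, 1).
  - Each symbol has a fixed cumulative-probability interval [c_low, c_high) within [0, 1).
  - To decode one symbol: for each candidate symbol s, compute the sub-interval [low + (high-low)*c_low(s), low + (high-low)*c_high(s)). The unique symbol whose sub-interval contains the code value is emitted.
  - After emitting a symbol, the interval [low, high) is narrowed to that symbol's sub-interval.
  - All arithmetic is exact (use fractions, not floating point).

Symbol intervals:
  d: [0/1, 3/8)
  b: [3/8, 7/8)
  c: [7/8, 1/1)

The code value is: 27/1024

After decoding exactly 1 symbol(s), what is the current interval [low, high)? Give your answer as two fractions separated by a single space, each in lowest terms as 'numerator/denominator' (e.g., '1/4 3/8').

Answer: 0/1 3/8

Derivation:
Step 1: interval [0/1, 1/1), width = 1/1 - 0/1 = 1/1
  'd': [0/1 + 1/1*0/1, 0/1 + 1/1*3/8) = [0/1, 3/8) <- contains code 27/1024
  'b': [0/1 + 1/1*3/8, 0/1 + 1/1*7/8) = [3/8, 7/8)
  'c': [0/1 + 1/1*7/8, 0/1 + 1/1*1/1) = [7/8, 1/1)
  emit 'd', narrow to [0/1, 3/8)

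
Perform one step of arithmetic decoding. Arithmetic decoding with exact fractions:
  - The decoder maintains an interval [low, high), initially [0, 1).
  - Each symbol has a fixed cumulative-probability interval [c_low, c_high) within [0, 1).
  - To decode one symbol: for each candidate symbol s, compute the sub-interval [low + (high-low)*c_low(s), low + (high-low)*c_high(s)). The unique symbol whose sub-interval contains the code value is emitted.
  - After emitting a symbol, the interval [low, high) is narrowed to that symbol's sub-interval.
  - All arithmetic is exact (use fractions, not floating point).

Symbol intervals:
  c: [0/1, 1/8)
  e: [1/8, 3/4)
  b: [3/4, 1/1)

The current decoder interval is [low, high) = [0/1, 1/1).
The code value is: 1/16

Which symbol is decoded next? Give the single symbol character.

Interval width = high − low = 1/1 − 0/1 = 1/1
Scaled code = (code − low) / width = (1/16 − 0/1) / 1/1 = 1/16
  c: [0/1, 1/8) ← scaled code falls here ✓
  e: [1/8, 3/4) 
  b: [3/4, 1/1) 

Answer: c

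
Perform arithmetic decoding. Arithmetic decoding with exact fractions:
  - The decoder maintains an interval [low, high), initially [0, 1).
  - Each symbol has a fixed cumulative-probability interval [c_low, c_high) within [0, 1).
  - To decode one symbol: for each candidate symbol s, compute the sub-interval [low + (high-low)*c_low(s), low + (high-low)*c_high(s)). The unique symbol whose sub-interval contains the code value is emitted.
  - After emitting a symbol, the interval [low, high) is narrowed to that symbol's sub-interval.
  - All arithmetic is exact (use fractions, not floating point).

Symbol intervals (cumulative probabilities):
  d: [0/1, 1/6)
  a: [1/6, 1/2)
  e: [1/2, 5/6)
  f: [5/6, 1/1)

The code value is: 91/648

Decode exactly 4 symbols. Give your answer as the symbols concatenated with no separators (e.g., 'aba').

Step 1: interval [0/1, 1/1), width = 1/1 - 0/1 = 1/1
  'd': [0/1 + 1/1*0/1, 0/1 + 1/1*1/6) = [0/1, 1/6) <- contains code 91/648
  'a': [0/1 + 1/1*1/6, 0/1 + 1/1*1/2) = [1/6, 1/2)
  'e': [0/1 + 1/1*1/2, 0/1 + 1/1*5/6) = [1/2, 5/6)
  'f': [0/1 + 1/1*5/6, 0/1 + 1/1*1/1) = [5/6, 1/1)
  emit 'd', narrow to [0/1, 1/6)
Step 2: interval [0/1, 1/6), width = 1/6 - 0/1 = 1/6
  'd': [0/1 + 1/6*0/1, 0/1 + 1/6*1/6) = [0/1, 1/36)
  'a': [0/1 + 1/6*1/6, 0/1 + 1/6*1/2) = [1/36, 1/12)
  'e': [0/1 + 1/6*1/2, 0/1 + 1/6*5/6) = [1/12, 5/36)
  'f': [0/1 + 1/6*5/6, 0/1 + 1/6*1/1) = [5/36, 1/6) <- contains code 91/648
  emit 'f', narrow to [5/36, 1/6)
Step 3: interval [5/36, 1/6), width = 1/6 - 5/36 = 1/36
  'd': [5/36 + 1/36*0/1, 5/36 + 1/36*1/6) = [5/36, 31/216) <- contains code 91/648
  'a': [5/36 + 1/36*1/6, 5/36 + 1/36*1/2) = [31/216, 11/72)
  'e': [5/36 + 1/36*1/2, 5/36 + 1/36*5/6) = [11/72, 35/216)
  'f': [5/36 + 1/36*5/6, 5/36 + 1/36*1/1) = [35/216, 1/6)
  emit 'd', narrow to [5/36, 31/216)
Step 4: interval [5/36, 31/216), width = 31/216 - 5/36 = 1/216
  'd': [5/36 + 1/216*0/1, 5/36 + 1/216*1/6) = [5/36, 181/1296)
  'a': [5/36 + 1/216*1/6, 5/36 + 1/216*1/2) = [181/1296, 61/432) <- contains code 91/648
  'e': [5/36 + 1/216*1/2, 5/36 + 1/216*5/6) = [61/432, 185/1296)
  'f': [5/36 + 1/216*5/6, 5/36 + 1/216*1/1) = [185/1296, 31/216)
  emit 'a', narrow to [181/1296, 61/432)

Answer: dfda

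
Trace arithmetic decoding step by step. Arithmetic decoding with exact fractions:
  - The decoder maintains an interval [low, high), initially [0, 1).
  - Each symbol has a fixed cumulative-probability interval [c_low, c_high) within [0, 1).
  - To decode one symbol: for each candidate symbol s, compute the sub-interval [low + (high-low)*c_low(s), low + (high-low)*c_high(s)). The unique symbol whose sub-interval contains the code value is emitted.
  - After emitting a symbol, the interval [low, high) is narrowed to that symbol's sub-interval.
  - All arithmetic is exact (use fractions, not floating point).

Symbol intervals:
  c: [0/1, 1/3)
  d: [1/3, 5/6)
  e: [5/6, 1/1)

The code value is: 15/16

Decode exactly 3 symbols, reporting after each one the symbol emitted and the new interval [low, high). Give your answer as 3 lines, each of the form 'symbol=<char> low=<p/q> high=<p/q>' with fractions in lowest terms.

Step 1: interval [0/1, 1/1), width = 1/1 - 0/1 = 1/1
  'c': [0/1 + 1/1*0/1, 0/1 + 1/1*1/3) = [0/1, 1/3)
  'd': [0/1 + 1/1*1/3, 0/1 + 1/1*5/6) = [1/3, 5/6)
  'e': [0/1 + 1/1*5/6, 0/1 + 1/1*1/1) = [5/6, 1/1) <- contains code 15/16
  emit 'e', narrow to [5/6, 1/1)
Step 2: interval [5/6, 1/1), width = 1/1 - 5/6 = 1/6
  'c': [5/6 + 1/6*0/1, 5/6 + 1/6*1/3) = [5/6, 8/9)
  'd': [5/6 + 1/6*1/3, 5/6 + 1/6*5/6) = [8/9, 35/36) <- contains code 15/16
  'e': [5/6 + 1/6*5/6, 5/6 + 1/6*1/1) = [35/36, 1/1)
  emit 'd', narrow to [8/9, 35/36)
Step 3: interval [8/9, 35/36), width = 35/36 - 8/9 = 1/12
  'c': [8/9 + 1/12*0/1, 8/9 + 1/12*1/3) = [8/9, 11/12)
  'd': [8/9 + 1/12*1/3, 8/9 + 1/12*5/6) = [11/12, 23/24) <- contains code 15/16
  'e': [8/9 + 1/12*5/6, 8/9 + 1/12*1/1) = [23/24, 35/36)
  emit 'd', narrow to [11/12, 23/24)

Answer: symbol=e low=5/6 high=1/1
symbol=d low=8/9 high=35/36
symbol=d low=11/12 high=23/24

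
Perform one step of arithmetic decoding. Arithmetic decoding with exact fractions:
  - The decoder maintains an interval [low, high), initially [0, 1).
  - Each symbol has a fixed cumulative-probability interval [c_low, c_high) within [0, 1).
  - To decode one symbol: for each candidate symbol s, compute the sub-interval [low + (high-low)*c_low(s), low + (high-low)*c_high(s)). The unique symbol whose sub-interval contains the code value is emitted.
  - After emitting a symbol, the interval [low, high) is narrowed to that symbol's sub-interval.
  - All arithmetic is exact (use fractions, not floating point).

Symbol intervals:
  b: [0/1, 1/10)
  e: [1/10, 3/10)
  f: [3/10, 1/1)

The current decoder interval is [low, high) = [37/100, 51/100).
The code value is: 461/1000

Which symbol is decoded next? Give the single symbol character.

Interval width = high − low = 51/100 − 37/100 = 7/50
Scaled code = (code − low) / width = (461/1000 − 37/100) / 7/50 = 13/20
  b: [0/1, 1/10) 
  e: [1/10, 3/10) 
  f: [3/10, 1/1) ← scaled code falls here ✓

Answer: f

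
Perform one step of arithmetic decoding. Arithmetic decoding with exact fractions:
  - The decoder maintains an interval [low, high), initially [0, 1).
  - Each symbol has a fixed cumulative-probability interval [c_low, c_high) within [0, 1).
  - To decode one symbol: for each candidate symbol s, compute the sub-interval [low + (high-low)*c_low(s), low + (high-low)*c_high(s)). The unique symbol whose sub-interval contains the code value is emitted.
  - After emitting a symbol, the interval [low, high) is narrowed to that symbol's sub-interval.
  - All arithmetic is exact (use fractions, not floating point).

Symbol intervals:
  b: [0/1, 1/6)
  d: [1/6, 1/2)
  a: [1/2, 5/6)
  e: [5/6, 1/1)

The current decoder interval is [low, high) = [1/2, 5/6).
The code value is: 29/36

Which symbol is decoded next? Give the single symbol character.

Interval width = high − low = 5/6 − 1/2 = 1/3
Scaled code = (code − low) / width = (29/36 − 1/2) / 1/3 = 11/12
  b: [0/1, 1/6) 
  d: [1/6, 1/2) 
  a: [1/2, 5/6) 
  e: [5/6, 1/1) ← scaled code falls here ✓

Answer: e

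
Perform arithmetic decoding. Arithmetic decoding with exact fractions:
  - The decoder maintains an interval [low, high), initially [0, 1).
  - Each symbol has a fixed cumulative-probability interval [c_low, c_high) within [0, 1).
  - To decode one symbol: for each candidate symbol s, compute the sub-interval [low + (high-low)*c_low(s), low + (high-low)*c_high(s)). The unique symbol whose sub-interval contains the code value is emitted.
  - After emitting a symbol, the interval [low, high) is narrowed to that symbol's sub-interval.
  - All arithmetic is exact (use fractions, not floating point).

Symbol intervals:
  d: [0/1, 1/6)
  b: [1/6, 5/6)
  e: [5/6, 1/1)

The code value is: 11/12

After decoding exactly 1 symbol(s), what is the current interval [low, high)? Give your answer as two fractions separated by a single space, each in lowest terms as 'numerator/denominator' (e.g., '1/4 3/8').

Answer: 5/6 1/1

Derivation:
Step 1: interval [0/1, 1/1), width = 1/1 - 0/1 = 1/1
  'd': [0/1 + 1/1*0/1, 0/1 + 1/1*1/6) = [0/1, 1/6)
  'b': [0/1 + 1/1*1/6, 0/1 + 1/1*5/6) = [1/6, 5/6)
  'e': [0/1 + 1/1*5/6, 0/1 + 1/1*1/1) = [5/6, 1/1) <- contains code 11/12
  emit 'e', narrow to [5/6, 1/1)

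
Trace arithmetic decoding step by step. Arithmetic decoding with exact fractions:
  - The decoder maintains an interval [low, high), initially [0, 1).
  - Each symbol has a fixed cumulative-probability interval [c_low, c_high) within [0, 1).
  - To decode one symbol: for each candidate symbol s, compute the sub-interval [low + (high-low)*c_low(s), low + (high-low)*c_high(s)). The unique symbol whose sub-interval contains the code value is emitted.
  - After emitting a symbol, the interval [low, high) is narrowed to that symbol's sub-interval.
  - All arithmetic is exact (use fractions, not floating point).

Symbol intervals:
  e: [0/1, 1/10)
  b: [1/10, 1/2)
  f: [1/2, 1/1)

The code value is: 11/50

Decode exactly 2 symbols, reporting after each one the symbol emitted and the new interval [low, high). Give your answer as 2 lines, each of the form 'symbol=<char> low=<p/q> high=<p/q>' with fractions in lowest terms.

Step 1: interval [0/1, 1/1), width = 1/1 - 0/1 = 1/1
  'e': [0/1 + 1/1*0/1, 0/1 + 1/1*1/10) = [0/1, 1/10)
  'b': [0/1 + 1/1*1/10, 0/1 + 1/1*1/2) = [1/10, 1/2) <- contains code 11/50
  'f': [0/1 + 1/1*1/2, 0/1 + 1/1*1/1) = [1/2, 1/1)
  emit 'b', narrow to [1/10, 1/2)
Step 2: interval [1/10, 1/2), width = 1/2 - 1/10 = 2/5
  'e': [1/10 + 2/5*0/1, 1/10 + 2/5*1/10) = [1/10, 7/50)
  'b': [1/10 + 2/5*1/10, 1/10 + 2/5*1/2) = [7/50, 3/10) <- contains code 11/50
  'f': [1/10 + 2/5*1/2, 1/10 + 2/5*1/1) = [3/10, 1/2)
  emit 'b', narrow to [7/50, 3/10)

Answer: symbol=b low=1/10 high=1/2
symbol=b low=7/50 high=3/10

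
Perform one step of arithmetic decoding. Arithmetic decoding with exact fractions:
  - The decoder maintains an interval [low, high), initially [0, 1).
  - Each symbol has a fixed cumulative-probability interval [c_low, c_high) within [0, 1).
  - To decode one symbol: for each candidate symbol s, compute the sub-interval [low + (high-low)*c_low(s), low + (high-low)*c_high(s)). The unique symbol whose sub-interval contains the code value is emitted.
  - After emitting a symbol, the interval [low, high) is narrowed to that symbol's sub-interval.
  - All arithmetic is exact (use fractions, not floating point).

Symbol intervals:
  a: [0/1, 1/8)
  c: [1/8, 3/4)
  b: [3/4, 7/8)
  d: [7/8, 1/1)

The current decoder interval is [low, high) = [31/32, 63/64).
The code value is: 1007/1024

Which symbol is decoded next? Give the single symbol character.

Interval width = high − low = 63/64 − 31/32 = 1/64
Scaled code = (code − low) / width = (1007/1024 − 31/32) / 1/64 = 15/16
  a: [0/1, 1/8) 
  c: [1/8, 3/4) 
  b: [3/4, 7/8) 
  d: [7/8, 1/1) ← scaled code falls here ✓

Answer: d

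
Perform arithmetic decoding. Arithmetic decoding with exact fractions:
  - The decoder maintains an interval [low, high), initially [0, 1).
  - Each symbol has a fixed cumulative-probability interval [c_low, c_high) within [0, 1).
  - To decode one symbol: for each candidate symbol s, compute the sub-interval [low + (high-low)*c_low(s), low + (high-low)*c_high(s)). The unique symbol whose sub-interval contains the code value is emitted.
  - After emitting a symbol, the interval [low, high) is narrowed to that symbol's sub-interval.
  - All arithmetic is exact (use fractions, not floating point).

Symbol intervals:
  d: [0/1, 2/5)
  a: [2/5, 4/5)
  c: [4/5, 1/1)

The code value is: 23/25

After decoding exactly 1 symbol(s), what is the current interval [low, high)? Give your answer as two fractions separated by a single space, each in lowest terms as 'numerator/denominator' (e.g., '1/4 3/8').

Answer: 4/5 1/1

Derivation:
Step 1: interval [0/1, 1/1), width = 1/1 - 0/1 = 1/1
  'd': [0/1 + 1/1*0/1, 0/1 + 1/1*2/5) = [0/1, 2/5)
  'a': [0/1 + 1/1*2/5, 0/1 + 1/1*4/5) = [2/5, 4/5)
  'c': [0/1 + 1/1*4/5, 0/1 + 1/1*1/1) = [4/5, 1/1) <- contains code 23/25
  emit 'c', narrow to [4/5, 1/1)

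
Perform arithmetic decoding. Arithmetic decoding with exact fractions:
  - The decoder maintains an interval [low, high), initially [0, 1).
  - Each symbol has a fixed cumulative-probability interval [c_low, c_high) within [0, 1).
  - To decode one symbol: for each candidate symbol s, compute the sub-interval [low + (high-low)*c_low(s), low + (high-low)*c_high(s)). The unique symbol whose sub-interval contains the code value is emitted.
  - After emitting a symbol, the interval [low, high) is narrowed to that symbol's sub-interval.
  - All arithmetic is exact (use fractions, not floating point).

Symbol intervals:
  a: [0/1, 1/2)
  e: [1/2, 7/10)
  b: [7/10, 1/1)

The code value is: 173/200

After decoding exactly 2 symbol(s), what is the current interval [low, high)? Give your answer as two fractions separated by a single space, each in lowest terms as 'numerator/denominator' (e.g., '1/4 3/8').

Step 1: interval [0/1, 1/1), width = 1/1 - 0/1 = 1/1
  'a': [0/1 + 1/1*0/1, 0/1 + 1/1*1/2) = [0/1, 1/2)
  'e': [0/1 + 1/1*1/2, 0/1 + 1/1*7/10) = [1/2, 7/10)
  'b': [0/1 + 1/1*7/10, 0/1 + 1/1*1/1) = [7/10, 1/1) <- contains code 173/200
  emit 'b', narrow to [7/10, 1/1)
Step 2: interval [7/10, 1/1), width = 1/1 - 7/10 = 3/10
  'a': [7/10 + 3/10*0/1, 7/10 + 3/10*1/2) = [7/10, 17/20)
  'e': [7/10 + 3/10*1/2, 7/10 + 3/10*7/10) = [17/20, 91/100) <- contains code 173/200
  'b': [7/10 + 3/10*7/10, 7/10 + 3/10*1/1) = [91/100, 1/1)
  emit 'e', narrow to [17/20, 91/100)

Answer: 17/20 91/100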